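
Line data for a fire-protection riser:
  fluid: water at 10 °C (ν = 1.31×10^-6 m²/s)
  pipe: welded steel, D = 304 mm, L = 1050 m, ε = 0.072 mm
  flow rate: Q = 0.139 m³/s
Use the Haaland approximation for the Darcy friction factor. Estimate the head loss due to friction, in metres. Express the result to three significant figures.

V = 4Q/(πD²) = 4·0.139/(π·0.304²) = 1.915 m/s
Re = VD/ν = 1.915·0.304/1.31×10^-6 = 4.44×10^5 → turbulent
ε/D = 0.072/304 = 2.37×10^-4
Haaland: f = 0.01577
h_f = f(L/D)V²/(2g) = 0.01577·(1050/0.304)·1.915²/(2·9.81) = 10.18 m

h_f ≈ 10.2 m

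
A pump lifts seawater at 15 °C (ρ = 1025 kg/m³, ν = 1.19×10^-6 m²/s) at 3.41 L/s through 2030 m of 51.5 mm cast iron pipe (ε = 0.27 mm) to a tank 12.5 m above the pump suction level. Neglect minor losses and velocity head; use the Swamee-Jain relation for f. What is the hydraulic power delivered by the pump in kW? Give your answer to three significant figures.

P_hyd ≈ 6.41 kW

V = 4Q/(πD²) = 1.637 m/s; Re = 7.08×10^4; ε/D = 0.00524; f = 0.03238
h_f = f(L/D)V²/2g = 174.3 m
Total head H = z + h_f = 12.5 + 174.3 = 186.8 m
P_hyd = ρgQH = 1025·9.81·0.00341·186.8 = 6.406 kW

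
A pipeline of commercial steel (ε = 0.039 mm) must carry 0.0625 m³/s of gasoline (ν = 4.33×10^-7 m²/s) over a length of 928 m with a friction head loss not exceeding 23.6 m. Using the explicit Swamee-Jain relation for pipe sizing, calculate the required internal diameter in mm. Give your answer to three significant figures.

D ≈ 182 mm

Swamee-Jain (Type III): D = 0.66·[ε^1.25·(LQ²/(gh_f))^4.75 + ν·Q^9.4·(L/(gh_f))^5.2]^0.04
LQ²/(gh_f) = 0.01566; L/(gh_f) = 4.008
Term 1 = ε^1.25·(…)^4.75 = 8.20×10^-15; Term 2 = ν·Q^9.4·(…)^5.2 = 2.84×10^-15
D = 0.66·(8.20×10^-15 + 2.84×10^-15)^0.04 = 0.1825 m = 182 mm
Check: V = 2.39 m/s, Re = 1.01×10^6, f = 0.01491, h_f = 22.1 m ≈ 23.6 m ✓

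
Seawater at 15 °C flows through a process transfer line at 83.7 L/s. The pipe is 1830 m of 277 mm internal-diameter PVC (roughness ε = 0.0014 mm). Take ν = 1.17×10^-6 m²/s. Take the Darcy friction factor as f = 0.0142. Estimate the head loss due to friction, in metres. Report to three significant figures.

V = 4Q/(πD²) = 4·0.0837/(π·0.277²) = 1.389 m/s
h_f = f(L/D)V²/(2g) = 0.01420·(1830/0.277)·1.389²/(2·9.81) = 9.224 m

h_f ≈ 9.22 m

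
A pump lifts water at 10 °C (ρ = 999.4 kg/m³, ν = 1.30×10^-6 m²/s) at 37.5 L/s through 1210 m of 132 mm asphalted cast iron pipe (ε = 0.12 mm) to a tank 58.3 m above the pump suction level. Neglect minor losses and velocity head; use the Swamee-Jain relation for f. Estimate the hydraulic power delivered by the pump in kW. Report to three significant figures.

V = 4Q/(πD²) = 2.740 m/s; Re = 2.78×10^5; ε/D = 9.09×10^-4; f = 0.02044
h_f = f(L/D)V²/2g = 71.70 m
Total head H = z + h_f = 58.3 + 71.70 = 130.0 m
P_hyd = ρgQH = 999.4·9.81·0.0375·130.0 = 47.79 kW

P_hyd ≈ 47.8 kW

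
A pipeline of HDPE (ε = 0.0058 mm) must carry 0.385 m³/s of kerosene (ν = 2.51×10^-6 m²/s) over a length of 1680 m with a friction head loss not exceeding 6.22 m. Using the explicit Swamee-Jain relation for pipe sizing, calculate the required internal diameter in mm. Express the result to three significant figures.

D ≈ 549 mm

Swamee-Jain (Type III): D = 0.66·[ε^1.25·(LQ²/(gh_f))^4.75 + ν·Q^9.4·(L/(gh_f))^5.2]^0.04
LQ²/(gh_f) = 4.081; L/(gh_f) = 27.53
Term 1 = ε^1.25·(…)^4.75 = 2.27×10^-4; Term 2 = ν·Q^9.4·(…)^5.2 = 0.00978
D = 0.66·(2.27×10^-4 + 0.00978)^0.04 = 0.5490 m = 549 mm
Check: V = 1.63 m/s, Re = 3.56×10^5, f = 0.01406, h_f = 5.80 m ≈ 6.22 m ✓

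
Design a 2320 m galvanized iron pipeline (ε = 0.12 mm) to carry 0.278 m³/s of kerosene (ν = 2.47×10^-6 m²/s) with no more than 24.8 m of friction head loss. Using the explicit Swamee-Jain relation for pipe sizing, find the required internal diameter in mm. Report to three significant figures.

Swamee-Jain (Type III): D = 0.66·[ε^1.25·(LQ²/(gh_f))^4.75 + ν·Q^9.4·(L/(gh_f))^5.2]^0.04
LQ²/(gh_f) = 0.7370; L/(gh_f) = 9.536
Term 1 = ε^1.25·(…)^4.75 = 2.95×10^-6; Term 2 = ν·Q^9.4·(…)^5.2 = 1.82×10^-6
D = 0.66·(2.95×10^-6 + 1.82×10^-6)^0.04 = 0.4043 m = 404 mm
Check: V = 2.17 m/s, Re = 3.54×10^5, f = 0.01679, h_f = 23.0 m ≈ 24.8 m ✓

D ≈ 404 mm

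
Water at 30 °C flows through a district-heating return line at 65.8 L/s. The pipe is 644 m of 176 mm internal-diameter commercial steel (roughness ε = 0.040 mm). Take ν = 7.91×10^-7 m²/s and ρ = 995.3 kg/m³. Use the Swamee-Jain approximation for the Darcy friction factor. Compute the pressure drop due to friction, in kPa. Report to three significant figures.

Δp ≈ 207 kPa

V = 4Q/(πD²) = 4·0.0658/(π·0.176²) = 2.705 m/s
Re = VD/ν = 2.705·0.176/7.91×10^-7 = 6.02×10^5 → turbulent
ε/D = 0.040/176 = 2.27×10^-4
Swamee-Jain: f = 0.01554
h_f = f(L/D)V²/(2g) = 0.01554·(644/0.176)·2.705²/(2·9.81) = 21.20 m
Δp = ρg·h_f = 995.3·9.81·21.20 = 207.0 kPa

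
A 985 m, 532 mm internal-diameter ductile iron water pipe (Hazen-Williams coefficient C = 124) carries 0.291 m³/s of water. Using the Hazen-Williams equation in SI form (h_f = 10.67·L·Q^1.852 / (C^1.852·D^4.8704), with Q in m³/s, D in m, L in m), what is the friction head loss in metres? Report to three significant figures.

h_f = 10.67·985·0.291^1.852 / (124^1.852·0.532^4.8704) = 3.066 m

h_f ≈ 3.07 m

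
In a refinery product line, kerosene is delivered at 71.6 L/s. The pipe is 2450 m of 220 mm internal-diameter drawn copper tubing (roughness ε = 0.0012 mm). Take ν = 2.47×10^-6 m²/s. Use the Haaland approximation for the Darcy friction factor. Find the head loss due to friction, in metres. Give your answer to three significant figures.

V = 4Q/(πD²) = 4·0.0716/(π·0.220²) = 1.884 m/s
Re = VD/ν = 1.884·0.220/2.47×10^-6 = 1.68×10^5 → turbulent
ε/D = 0.0012/220 = 5.45×10^-6
Haaland: f = 0.01607
h_f = f(L/D)V²/(2g) = 0.01607·(2450/0.220)·1.884²/(2·9.81) = 32.36 m

h_f ≈ 32.4 m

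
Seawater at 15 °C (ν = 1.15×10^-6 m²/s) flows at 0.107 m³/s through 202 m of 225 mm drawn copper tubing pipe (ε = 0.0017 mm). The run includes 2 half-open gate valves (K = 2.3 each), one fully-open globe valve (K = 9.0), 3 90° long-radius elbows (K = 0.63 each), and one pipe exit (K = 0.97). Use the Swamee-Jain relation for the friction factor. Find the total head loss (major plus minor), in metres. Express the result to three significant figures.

V = 4Q/(πD²) = 2.691 m/s; V²/2g = 0.3691 m
Re = 5.27×10^5, ε/D = 7.56×10^-6 → f = 0.01310 (Swamee-Jain)
Major: h_f = f(L/D)·V²/2g = 0.01310·897.8·0.3691 = 4.340 m
Minor: ΣK = 16.5; h_m = ΣK·V²/2g = 6.076 m
Total H_L = 4.340 + 6.076 = 10.42 m

H_L ≈ 10.4 m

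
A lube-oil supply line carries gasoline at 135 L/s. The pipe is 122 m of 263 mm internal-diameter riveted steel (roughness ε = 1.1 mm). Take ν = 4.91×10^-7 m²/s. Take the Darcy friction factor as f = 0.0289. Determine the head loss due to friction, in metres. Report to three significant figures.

V = 4Q/(πD²) = 4·0.135/(π·0.263²) = 2.485 m/s
h_f = f(L/D)V²/(2g) = 0.02890·(122/0.263)·2.485²/(2·9.81) = 4.220 m

h_f ≈ 4.22 m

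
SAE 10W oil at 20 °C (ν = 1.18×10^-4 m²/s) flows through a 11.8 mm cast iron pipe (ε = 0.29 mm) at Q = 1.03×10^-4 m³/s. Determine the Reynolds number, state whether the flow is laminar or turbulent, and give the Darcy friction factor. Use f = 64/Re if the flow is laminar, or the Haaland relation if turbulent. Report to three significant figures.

Re ≈ 94.2; laminar; f = 64/Re ≈ 0.680

V = 4Q/(πD²) = 0.9419 m/s
Re = VD/ν = 0.9419·0.0118/1.18×10^-4 = 94.2
Re < 2300 → laminar → f = 64/Re = 0.6795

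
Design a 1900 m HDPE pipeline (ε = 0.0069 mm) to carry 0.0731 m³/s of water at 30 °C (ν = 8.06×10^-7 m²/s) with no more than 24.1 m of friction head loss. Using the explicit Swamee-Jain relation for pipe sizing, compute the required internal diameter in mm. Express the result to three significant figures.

Swamee-Jain (Type III): D = 0.66·[ε^1.25·(LQ²/(gh_f))^4.75 + ν·Q^9.4·(L/(gh_f))^5.2]^0.04
LQ²/(gh_f) = 0.04294; L/(gh_f) = 8.037
Term 1 = ε^1.25·(…)^4.75 = 1.13×10^-13; Term 2 = ν·Q^9.4·(…)^5.2 = 8.58×10^-13
D = 0.66·(1.13×10^-13 + 8.58×10^-13)^0.04 = 0.2183 m = 218 mm
Check: V = 1.95 m/s, Re = 5.29×10^5, f = 0.01346, h_f = 22.8 m ≈ 24.1 m ✓

D ≈ 218 mm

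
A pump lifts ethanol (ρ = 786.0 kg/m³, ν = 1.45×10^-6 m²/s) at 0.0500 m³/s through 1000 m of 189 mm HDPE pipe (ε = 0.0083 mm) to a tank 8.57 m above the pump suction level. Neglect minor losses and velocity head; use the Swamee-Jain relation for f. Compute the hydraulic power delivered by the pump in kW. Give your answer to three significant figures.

P_hyd ≈ 8.43 kW

V = 4Q/(πD²) = 1.782 m/s; Re = 2.32×10^5; ε/D = 4.39×10^-5; f = 0.01552
h_f = f(L/D)V²/2g = 13.29 m
Total head H = z + h_f = 8.57 + 13.29 = 21.86 m
P_hyd = ρgQH = 786.0·9.81·0.0500·21.86 = 8.428 kW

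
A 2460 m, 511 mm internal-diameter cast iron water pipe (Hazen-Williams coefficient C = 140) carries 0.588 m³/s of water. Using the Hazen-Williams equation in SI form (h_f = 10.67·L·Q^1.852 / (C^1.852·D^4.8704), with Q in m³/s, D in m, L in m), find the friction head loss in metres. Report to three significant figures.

h_f ≈ 27.4 m

h_f = 10.67·2460·0.588^1.852 / (140^1.852·0.511^4.8704) = 27.38 m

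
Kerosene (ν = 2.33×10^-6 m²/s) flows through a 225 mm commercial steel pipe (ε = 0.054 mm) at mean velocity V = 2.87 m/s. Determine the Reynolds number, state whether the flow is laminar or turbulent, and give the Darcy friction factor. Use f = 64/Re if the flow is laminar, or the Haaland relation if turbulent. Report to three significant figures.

Re ≈ 2.77×10^5; turbulent; f ≈ 0.0165

Re = VD/ν = 2.870·0.225/2.33×10^-6 = 2.77×10^5
Re > 4000 → turbulent; ε/D = 2.40×10^-4
Haaland: f = 0.01650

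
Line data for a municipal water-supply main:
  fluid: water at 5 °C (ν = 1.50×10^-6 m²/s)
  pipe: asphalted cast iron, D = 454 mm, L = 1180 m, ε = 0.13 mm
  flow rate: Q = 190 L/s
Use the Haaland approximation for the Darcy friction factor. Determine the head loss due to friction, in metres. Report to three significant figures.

h_f ≈ 3.00 m

V = 4Q/(πD²) = 4·0.190/(π·0.454²) = 1.174 m/s
Re = VD/ν = 1.174·0.454/1.50×10^-6 = 3.55×10^5 → turbulent
ε/D = 0.13/454 = 2.86×10^-4
Haaland: f = 0.01646
h_f = f(L/D)V²/(2g) = 0.01646·(1180/0.454)·1.174²/(2·9.81) = 3.004 m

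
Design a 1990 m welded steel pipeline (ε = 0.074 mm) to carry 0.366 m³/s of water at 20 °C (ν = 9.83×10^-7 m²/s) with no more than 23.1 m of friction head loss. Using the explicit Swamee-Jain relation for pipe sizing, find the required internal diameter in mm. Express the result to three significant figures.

D ≈ 429 mm

Swamee-Jain (Type III): D = 0.66·[ε^1.25·(LQ²/(gh_f))^4.75 + ν·Q^9.4·(L/(gh_f))^5.2]^0.04
LQ²/(gh_f) = 1.176; L/(gh_f) = 8.782
Term 1 = ε^1.25·(…)^4.75 = 1.48×10^-5; Term 2 = ν·Q^9.4·(…)^5.2 = 6.25×10^-6
D = 0.66·(1.48×10^-5 + 6.25×10^-6)^0.04 = 0.4291 m = 429 mm
Check: V = 2.53 m/s, Re = 1.10×10^6, f = 0.01437, h_f = 21.8 m ≈ 23.1 m ✓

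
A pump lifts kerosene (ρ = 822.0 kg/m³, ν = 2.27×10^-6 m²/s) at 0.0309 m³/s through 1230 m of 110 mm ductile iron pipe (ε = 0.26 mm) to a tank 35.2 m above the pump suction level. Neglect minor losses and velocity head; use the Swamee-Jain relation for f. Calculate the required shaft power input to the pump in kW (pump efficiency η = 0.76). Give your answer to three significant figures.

P_shaft ≈ 62.3 kW

V = 4Q/(πD²) = 3.251 m/s; Re = 1.58×10^5; ε/D = 0.00236; f = 0.02569
h_f = f(L/D)V²/2g = 154.8 m
Total head H = z + h_f = 35.2 + 154.8 = 190.0 m
P_hyd = ρgQH = 822.0·9.81·0.0309·190.0 = 47.34 kW
P_shaft = P_hyd/η = 47.34/0.76 = 62.29 kW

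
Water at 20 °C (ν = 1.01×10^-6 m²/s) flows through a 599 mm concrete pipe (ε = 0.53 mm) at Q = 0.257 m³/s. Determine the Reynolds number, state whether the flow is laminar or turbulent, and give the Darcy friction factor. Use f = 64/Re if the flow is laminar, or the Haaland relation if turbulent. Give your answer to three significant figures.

V = 4Q/(πD²) = 0.9120 m/s
Re = VD/ν = 0.9120·0.599/1.01×10^-6 = 5.41×10^5
Re > 4000 → turbulent; ε/D = 8.85×10^-4
Haaland: f = 0.01963

Re ≈ 5.41×10^5; turbulent; f ≈ 0.0196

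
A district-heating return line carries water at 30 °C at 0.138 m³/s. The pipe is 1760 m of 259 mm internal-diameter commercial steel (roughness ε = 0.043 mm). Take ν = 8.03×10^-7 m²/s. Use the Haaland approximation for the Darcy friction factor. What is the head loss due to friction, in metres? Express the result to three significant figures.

V = 4Q/(πD²) = 4·0.138/(π·0.259²) = 2.619 m/s
Re = VD/ν = 2.619·0.259/8.03×10^-7 = 8.45×10^5 → turbulent
ε/D = 0.043/259 = 1.66×10^-4
Haaland: f = 0.01436
h_f = f(L/D)V²/(2g) = 0.01436·(1760/0.259)·2.619²/(2·9.81) = 34.11 m

h_f ≈ 34.1 m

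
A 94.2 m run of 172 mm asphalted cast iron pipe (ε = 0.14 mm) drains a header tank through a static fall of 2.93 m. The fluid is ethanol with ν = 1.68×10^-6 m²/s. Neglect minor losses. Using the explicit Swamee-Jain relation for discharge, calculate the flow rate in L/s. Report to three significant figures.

Swamee-Jain (Type II): Q = -0.965·√(gD⁵h_f/L)·ln[ε/(3.7D) + √(3.17ν²L/(gD³h_f))]
√(gD⁵h_f/L) = √(9.81·0.172⁵·2.93/94.2) = 0.006777
ε/(3.7D) = 2.20×10^-4; √(3.17ν²L/(gD³h_f)) = 7.59×10^-5
Q = -0.965·0.006777·ln(2.959×10^-4) = 0.05314 m³/s
Check: V = 2.29 m/s, Re = 2.34×10^5, f = 0.02022, h_f = 2.95 m ≈ 2.93 m ✓

Q ≈ 53.1 L/s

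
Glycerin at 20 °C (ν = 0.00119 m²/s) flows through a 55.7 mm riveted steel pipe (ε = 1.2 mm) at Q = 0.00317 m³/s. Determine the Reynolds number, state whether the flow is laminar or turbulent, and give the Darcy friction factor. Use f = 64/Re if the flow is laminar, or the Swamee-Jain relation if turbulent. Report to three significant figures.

V = 4Q/(πD²) = 1.301 m/s
Re = VD/ν = 1.301·0.0557/0.00119 = 60.9
Re < 2300 → laminar → f = 64/Re = 1.051

Re ≈ 60.9; laminar; f = 64/Re ≈ 1.05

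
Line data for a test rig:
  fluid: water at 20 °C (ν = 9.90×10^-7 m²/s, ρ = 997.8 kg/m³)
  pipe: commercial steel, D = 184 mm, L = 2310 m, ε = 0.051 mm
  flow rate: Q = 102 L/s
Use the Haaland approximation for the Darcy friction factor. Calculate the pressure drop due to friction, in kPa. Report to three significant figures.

V = 4Q/(πD²) = 4·0.102/(π·0.184²) = 3.836 m/s
Re = VD/ν = 3.836·0.184/9.90×10^-7 = 7.13×10^5 → turbulent
ε/D = 0.051/184 = 2.77×10^-4
Haaland: f = 0.01563
h_f = f(L/D)V²/(2g) = 0.01563·(2310/0.184)·3.836²/(2·9.81) = 147.2 m
Δp = ρg·h_f = 997.8·9.81·147.2 = 1441 kPa

Δp ≈ 1440 kPa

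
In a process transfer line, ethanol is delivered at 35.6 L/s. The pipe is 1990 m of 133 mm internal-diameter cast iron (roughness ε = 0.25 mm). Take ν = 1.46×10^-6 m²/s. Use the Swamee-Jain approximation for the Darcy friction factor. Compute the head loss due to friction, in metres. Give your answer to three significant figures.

h_f ≈ 120 m

V = 4Q/(πD²) = 4·0.0356/(π·0.133²) = 2.562 m/s
Re = VD/ν = 2.562·0.133/1.46×10^-6 = 2.33×10^5 → turbulent
ε/D = 0.25/133 = 0.00188
Swamee-Jain: f = 0.02400
h_f = f(L/D)V²/(2g) = 0.02400·(1990/0.133)·2.562²/(2·9.81) = 120.2 m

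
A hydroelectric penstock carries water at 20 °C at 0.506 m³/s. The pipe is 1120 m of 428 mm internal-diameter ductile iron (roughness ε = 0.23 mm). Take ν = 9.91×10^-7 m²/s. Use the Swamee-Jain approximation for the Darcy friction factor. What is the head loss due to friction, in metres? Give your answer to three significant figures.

h_f ≈ 28.7 m

V = 4Q/(πD²) = 4·0.506/(π·0.428²) = 3.517 m/s
Re = VD/ν = 3.517·0.428/9.91×10^-7 = 1.52×10^6 → turbulent
ε/D = 0.23/428 = 5.37×10^-4
Swamee-Jain: f = 0.01737
h_f = f(L/D)V²/(2g) = 0.01737·(1120/0.428)·3.517²/(2·9.81) = 28.66 m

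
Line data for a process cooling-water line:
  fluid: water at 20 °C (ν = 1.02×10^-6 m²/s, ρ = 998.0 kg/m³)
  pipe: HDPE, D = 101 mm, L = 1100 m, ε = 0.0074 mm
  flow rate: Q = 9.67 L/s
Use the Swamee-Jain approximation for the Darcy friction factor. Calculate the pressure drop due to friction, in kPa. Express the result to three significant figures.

V = 4Q/(πD²) = 4·0.00967/(π·0.101²) = 1.207 m/s
Re = VD/ν = 1.207·0.101/1.02×10^-6 = 1.20×10^5 → turbulent
ε/D = 0.0074/101 = 7.33×10^-5
Swamee-Jain: f = 0.01770
h_f = f(L/D)V²/(2g) = 0.01770·(1100/0.101)·1.207²/(2·9.81) = 14.31 m
Δp = ρg·h_f = 998.0·9.81·14.31 = 140.1 kPa

Δp ≈ 140 kPa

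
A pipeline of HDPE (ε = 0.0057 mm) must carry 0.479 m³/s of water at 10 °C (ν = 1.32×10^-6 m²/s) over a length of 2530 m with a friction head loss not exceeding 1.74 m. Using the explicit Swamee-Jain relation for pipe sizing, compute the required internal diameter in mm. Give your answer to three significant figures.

D ≈ 824 mm

Swamee-Jain (Type III): D = 0.66·[ε^1.25·(LQ²/(gh_f))^4.75 + ν·Q^9.4·(L/(gh_f))^5.2]^0.04
LQ²/(gh_f) = 34.01; L/(gh_f) = 148.2
Term 1 = ε^1.25·(…)^4.75 = 5.25; Term 2 = ν·Q^9.4·(…)^5.2 = 254
D = 0.66·(5.25 + 254)^0.04 = 0.8243 m = 824 mm
Check: V = 0.898 m/s, Re = 5.61×10^5, f = 0.01295, h_f = 1.63 m ≈ 1.74 m ✓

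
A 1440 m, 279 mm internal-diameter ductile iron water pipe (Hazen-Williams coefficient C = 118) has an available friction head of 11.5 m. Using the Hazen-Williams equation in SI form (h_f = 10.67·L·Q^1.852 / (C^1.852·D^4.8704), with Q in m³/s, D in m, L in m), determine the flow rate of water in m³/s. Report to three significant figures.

Q ≈ 0.0844 m³/s

Rearranging: Q = [h_f·C^1.852·D^4.8704 / (10.67·L)]^(1/1.852)
Q = [11.5·118^1.852·0.279^4.8704 / (10.67·1440)]^0.540 = 0.08436 m³/s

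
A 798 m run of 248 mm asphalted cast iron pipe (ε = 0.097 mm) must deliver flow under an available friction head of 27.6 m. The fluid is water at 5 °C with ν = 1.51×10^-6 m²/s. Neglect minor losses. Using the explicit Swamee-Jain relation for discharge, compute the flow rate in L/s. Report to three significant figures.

Q ≈ 152 L/s

Swamee-Jain (Type II): Q = -0.965·√(gD⁵h_f/L)·ln[ε/(3.7D) + √(3.17ν²L/(gD³h_f))]
√(gD⁵h_f/L) = √(9.81·0.248⁵·27.6/798) = 0.01784
ε/(3.7D) = 1.06×10^-4; √(3.17ν²L/(gD³h_f)) = 3.74×10^-5
Q = -0.965·0.01784·ln(1.431×10^-4) = 0.1524 m³/s
Check: V = 3.15 m/s, Re = 5.18×10^5, f = 0.01702, h_f = 27.8 m ≈ 27.6 m ✓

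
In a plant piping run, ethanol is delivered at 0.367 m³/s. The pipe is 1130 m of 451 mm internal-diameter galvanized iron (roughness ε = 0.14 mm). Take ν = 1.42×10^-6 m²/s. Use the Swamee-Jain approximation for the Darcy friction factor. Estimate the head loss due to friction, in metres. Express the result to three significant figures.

h_f ≈ 10.8 m

V = 4Q/(πD²) = 4·0.367/(π·0.451²) = 2.297 m/s
Re = VD/ν = 2.297·0.451/1.42×10^-6 = 7.30×10^5 → turbulent
ε/D = 0.14/451 = 3.10×10^-4
Swamee-Jain: f = 0.01609
h_f = f(L/D)V²/(2g) = 0.01609·(1130/0.451)·2.297²/(2·9.81) = 10.84 m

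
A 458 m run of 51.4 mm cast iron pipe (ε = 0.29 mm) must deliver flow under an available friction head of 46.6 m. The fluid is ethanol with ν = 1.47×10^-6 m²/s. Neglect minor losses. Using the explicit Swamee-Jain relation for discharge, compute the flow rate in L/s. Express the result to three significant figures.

Swamee-Jain (Type II): Q = -0.965·√(gD⁵h_f/L)·ln[ε/(3.7D) + √(3.17ν²L/(gD³h_f))]
√(gD⁵h_f/L) = √(9.81·0.0514⁵·46.6/458) = 5.984×10^-4
ε/(3.7D) = 0.00152; √(3.17ν²L/(gD³h_f)) = 2.25×10^-4
Q = -0.965·5.984×10^-4·ln(0.001750) = 0.003666 m³/s
Check: V = 1.77 m/s, Re = 6.18×10^4, f = 0.03321, h_f = 47.1 m ≈ 46.6 m ✓

Q ≈ 3.67 L/s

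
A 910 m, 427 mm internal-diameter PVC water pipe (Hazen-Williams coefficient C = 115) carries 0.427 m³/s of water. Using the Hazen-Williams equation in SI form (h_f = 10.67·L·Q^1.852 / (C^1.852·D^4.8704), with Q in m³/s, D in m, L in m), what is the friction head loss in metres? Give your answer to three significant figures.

h_f = 10.67·910·0.427^1.852 / (115^1.852·0.427^4.8704) = 19.33 m

h_f ≈ 19.3 m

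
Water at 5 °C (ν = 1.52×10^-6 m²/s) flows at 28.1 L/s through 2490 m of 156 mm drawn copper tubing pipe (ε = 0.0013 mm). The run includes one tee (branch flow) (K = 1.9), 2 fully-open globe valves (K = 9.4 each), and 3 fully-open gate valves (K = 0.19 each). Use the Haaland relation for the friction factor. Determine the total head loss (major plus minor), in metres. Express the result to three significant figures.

H_L ≈ 31.2 m

V = 4Q/(πD²) = 1.470 m/s; V²/2g = 0.1102 m
Re = 1.51×10^5, ε/D = 8.33×10^-6 → f = 0.01643 (Haaland)
Major: h_f = f(L/D)·V²/2g = 0.01643·15962·0.1102 = 28.88 m
Minor: ΣK = 21.3; h_m = ΣK·V²/2g = 2.343 m
Total H_L = 28.88 + 2.343 = 31.23 m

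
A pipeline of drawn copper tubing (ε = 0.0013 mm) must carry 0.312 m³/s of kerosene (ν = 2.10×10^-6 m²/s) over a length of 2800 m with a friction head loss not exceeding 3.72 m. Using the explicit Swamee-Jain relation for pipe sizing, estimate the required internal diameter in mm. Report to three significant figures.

Swamee-Jain (Type III): D = 0.66·[ε^1.25·(LQ²/(gh_f))^4.75 + ν·Q^9.4·(L/(gh_f))^5.2]^0.04
LQ²/(gh_f) = 7.469; L/(gh_f) = 76.73
Term 1 = ε^1.25·(…)^4.75 = 6.17×10^-4; Term 2 = ν·Q^9.4·(…)^5.2 = 0.234
D = 0.66·(6.17×10^-4 + 0.234)^0.04 = 0.6228 m = 623 mm
Check: V = 1.02 m/s, Re = 3.04×10^5, f = 0.01437, h_f = 3.45 m ≈ 3.72 m ✓

D ≈ 623 mm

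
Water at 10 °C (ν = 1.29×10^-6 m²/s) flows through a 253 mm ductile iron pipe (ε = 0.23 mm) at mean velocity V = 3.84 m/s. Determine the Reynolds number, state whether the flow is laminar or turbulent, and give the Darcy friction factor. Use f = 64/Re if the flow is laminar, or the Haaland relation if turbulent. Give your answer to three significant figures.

Re = VD/ν = 3.840·0.253/1.29×10^-6 = 7.53×10^5
Re > 4000 → turbulent; ε/D = 9.09×10^-4
Haaland: f = 0.01960

Re ≈ 7.53×10^5; turbulent; f ≈ 0.0196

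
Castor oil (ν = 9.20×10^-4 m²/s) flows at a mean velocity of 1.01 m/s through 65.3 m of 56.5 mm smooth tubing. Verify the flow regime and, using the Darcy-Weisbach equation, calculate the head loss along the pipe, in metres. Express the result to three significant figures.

h_f ≈ 62.0 m

Re = VD/ν = 1.01·0.05650/9.20×10^-4 = 62.0 → laminar (Re < 2300)
f = 64/Re = 1.032
h_f = f(L/D)V²/(2g) = 1.032·(65.3/0.05650)·1.01²/(2·9.81) = 62.00 m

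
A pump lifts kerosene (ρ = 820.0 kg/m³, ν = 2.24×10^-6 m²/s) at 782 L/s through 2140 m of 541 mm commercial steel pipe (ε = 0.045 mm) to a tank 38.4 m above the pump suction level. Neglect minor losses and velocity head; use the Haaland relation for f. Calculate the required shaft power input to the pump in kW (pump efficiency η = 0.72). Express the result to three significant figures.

P_shaft ≈ 607 kW

V = 4Q/(πD²) = 3.402 m/s; Re = 8.22×10^5; ε/D = 8.32×10^-5; f = 0.01331
h_f = f(L/D)V²/2g = 31.07 m
Total head H = z + h_f = 38.4 + 31.07 = 69.47 m
P_hyd = ρgQH = 820.0·9.81·0.782·69.47 = 437.0 kW
P_shaft = P_hyd/η = 437.0/0.72 = 606.9 kW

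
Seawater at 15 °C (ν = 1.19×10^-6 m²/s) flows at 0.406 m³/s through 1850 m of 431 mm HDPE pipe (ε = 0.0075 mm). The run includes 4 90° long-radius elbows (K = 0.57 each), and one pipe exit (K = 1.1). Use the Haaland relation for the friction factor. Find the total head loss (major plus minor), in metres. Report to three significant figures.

V = 4Q/(πD²) = 2.783 m/s; V²/2g = 0.3947 m
Re = 1.01×10^6, ε/D = 1.74×10^-5 → f = 0.01190 (Haaland)
Major: h_f = f(L/D)·V²/2g = 0.01190·4292·0.3947 = 20.16 m
Minor: ΣK = 3.38; h_m = ΣK·V²/2g = 1.334 m
Total H_L = 20.16 + 1.334 = 21.49 m

H_L ≈ 21.5 m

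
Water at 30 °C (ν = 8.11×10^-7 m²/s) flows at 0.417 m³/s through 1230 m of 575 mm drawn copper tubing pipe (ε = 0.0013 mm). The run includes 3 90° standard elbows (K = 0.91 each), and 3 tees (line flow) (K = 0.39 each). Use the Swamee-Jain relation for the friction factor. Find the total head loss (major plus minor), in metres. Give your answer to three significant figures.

H_L ≈ 3.72 m

V = 4Q/(πD²) = 1.606 m/s; V²/2g = 0.1314 m
Re = 1.14×10^6, ε/D = 2.26×10^-6 → f = 0.01142 (Swamee-Jain)
Major: h_f = f(L/D)·V²/2g = 0.01142·2139·0.1314 = 3.211 m
Minor: ΣK = 3.90; h_m = ΣK·V²/2g = 0.5126 m
Total H_L = 3.211 + 0.5126 = 3.723 m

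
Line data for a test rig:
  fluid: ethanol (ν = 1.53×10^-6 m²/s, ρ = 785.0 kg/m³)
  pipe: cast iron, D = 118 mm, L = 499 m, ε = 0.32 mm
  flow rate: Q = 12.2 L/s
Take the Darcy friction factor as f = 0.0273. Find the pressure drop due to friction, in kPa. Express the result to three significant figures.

Δp ≈ 56.4 kPa

V = 4Q/(πD²) = 4·0.0122/(π·0.118²) = 1.116 m/s
h_f = f(L/D)V²/(2g) = 0.02730·(499/0.118)·1.116²/(2·9.81) = 7.323 m
Δp = ρg·h_f = 785.0·9.81·7.323 = 56.39 kPa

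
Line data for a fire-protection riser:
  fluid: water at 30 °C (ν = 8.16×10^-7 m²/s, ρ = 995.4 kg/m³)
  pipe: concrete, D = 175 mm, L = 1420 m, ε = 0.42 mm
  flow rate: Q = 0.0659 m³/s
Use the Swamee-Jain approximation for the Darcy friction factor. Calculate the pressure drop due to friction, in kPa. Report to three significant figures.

Δp ≈ 757 kPa

V = 4Q/(πD²) = 4·0.0659/(π·0.175²) = 2.740 m/s
Re = VD/ν = 2.740·0.175/8.16×10^-7 = 5.88×10^5 → turbulent
ε/D = 0.42/175 = 0.00240
Swamee-Jain: f = 0.02497
h_f = f(L/D)V²/(2g) = 0.02497·(1420/0.175)·2.740²/(2·9.81) = 77.53 m
Δp = ρg·h_f = 995.4·9.81·77.53 = 757.1 kPa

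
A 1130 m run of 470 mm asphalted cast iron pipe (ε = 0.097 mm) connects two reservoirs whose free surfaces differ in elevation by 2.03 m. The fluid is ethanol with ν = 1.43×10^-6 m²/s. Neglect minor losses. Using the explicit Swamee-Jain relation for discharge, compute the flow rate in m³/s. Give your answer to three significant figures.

Swamee-Jain (Type II): Q = -0.965·√(gD⁵h_f/L)·ln[ε/(3.7D) + √(3.17ν²L/(gD³h_f))]
√(gD⁵h_f/L) = √(9.81·0.470⁵·2.03/1130) = 0.02010
ε/(3.7D) = 5.58×10^-5; √(3.17ν²L/(gD³h_f)) = 5.95×10^-5
Q = -0.965·0.02010·ln(1.153×10^-4) = 0.1759 m³/s
Check: V = 1.01 m/s, Re = 3.33×10^5, f = 0.01618, h_f = 2.04 m ≈ 2.03 m ✓

Q ≈ 0.176 m³/s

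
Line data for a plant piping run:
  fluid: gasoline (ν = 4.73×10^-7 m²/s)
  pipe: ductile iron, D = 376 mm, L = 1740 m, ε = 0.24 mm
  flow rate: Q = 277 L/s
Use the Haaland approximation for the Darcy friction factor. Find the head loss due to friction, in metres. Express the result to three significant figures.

V = 4Q/(πD²) = 4·0.277/(π·0.376²) = 2.495 m/s
Re = VD/ν = 2.495·0.376/4.73×10^-7 = 1.98×10^6 → turbulent
ε/D = 0.24/376 = 6.38×10^-4
Haaland: f = 0.01788
h_f = f(L/D)V²/(2g) = 0.01788·(1740/0.376)·2.495²/(2·9.81) = 26.24 m

h_f ≈ 26.2 m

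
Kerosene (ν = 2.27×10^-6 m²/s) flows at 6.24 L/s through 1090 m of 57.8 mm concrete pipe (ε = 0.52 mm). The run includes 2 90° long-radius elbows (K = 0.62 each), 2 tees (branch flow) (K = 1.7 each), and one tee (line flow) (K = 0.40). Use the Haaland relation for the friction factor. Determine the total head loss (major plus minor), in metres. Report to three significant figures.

V = 4Q/(πD²) = 2.378 m/s; V²/2g = 0.2883 m
Re = 6.06×10^4, ε/D = 0.00900 → f = 0.03763 (Haaland)
Major: h_f = f(L/D)·V²/2g = 0.03763·18858·0.2883 = 204.6 m
Minor: ΣK = 5.04; h_m = ΣK·V²/2g = 1.453 m
Total H_L = 204.6 + 1.453 = 206.0 m

H_L ≈ 206 m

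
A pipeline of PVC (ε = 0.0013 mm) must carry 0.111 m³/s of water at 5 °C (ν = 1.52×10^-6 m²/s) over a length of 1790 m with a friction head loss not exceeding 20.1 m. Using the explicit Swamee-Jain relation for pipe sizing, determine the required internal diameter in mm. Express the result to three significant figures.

D ≈ 267 mm

Swamee-Jain (Type III): D = 0.66·[ε^1.25·(LQ²/(gh_f))^4.75 + ν·Q^9.4·(L/(gh_f))^5.2]^0.04
LQ²/(gh_f) = 0.1118; L/(gh_f) = 9.078
Term 1 = ε^1.25·(…)^4.75 = 1.33×10^-12; Term 2 = ν·Q^9.4·(…)^5.2 = 1.55×10^-10
D = 0.66·(1.33×10^-12 + 1.55×10^-10)^0.04 = 0.2675 m = 267 mm
Check: V = 1.98 m/s, Re = 3.48×10^5, f = 0.01405, h_f = 18.7 m ≈ 20.1 m ✓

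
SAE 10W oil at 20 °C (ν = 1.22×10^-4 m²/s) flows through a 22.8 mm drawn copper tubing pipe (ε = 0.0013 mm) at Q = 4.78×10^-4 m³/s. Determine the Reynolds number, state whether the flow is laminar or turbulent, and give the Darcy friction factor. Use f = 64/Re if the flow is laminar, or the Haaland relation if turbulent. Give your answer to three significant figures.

V = 4Q/(πD²) = 1.171 m/s
Re = VD/ν = 1.171·0.0228/1.22×10^-4 = 219
Re < 2300 → laminar → f = 64/Re = 0.2925

Re ≈ 219; laminar; f = 64/Re ≈ 0.293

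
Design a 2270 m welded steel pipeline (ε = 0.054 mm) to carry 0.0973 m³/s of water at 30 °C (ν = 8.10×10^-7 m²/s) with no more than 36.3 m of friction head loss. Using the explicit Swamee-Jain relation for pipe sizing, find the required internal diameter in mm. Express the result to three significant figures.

Swamee-Jain (Type III): D = 0.66·[ε^1.25·(LQ²/(gh_f))^4.75 + ν·Q^9.4·(L/(gh_f))^5.2]^0.04
LQ²/(gh_f) = 0.06035; L/(gh_f) = 6.375
Term 1 = ε^1.25·(…)^4.75 = 7.48×10^-12; Term 2 = ν·Q^9.4·(…)^5.2 = 3.80×10^-12
D = 0.66·(7.48×10^-12 + 3.80×10^-12)^0.04 = 0.2408 m = 241 mm
Check: V = 2.14 m/s, Re = 6.35×10^5, f = 0.01545, h_f = 33.9 m ≈ 36.3 m ✓

D ≈ 241 mm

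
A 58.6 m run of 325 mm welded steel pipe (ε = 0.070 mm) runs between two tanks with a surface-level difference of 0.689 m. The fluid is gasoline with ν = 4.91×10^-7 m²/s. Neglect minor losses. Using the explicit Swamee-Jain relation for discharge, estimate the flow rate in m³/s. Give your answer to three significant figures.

Swamee-Jain (Type II): Q = -0.965·√(gD⁵h_f/L)·ln[ε/(3.7D) + √(3.17ν²L/(gD³h_f))]
√(gD⁵h_f/L) = √(9.81·0.325⁵·0.689/58.6) = 0.02045
ε/(3.7D) = 5.82×10^-5; √(3.17ν²L/(gD³h_f)) = 1.39×10^-5
Q = -0.965·0.02045·ln(7.210×10^-5) = 0.1882 m³/s
Check: V = 2.27 m/s, Re = 1.50×10^6, f = 0.01465, h_f = 0.693 m ≈ 0.689 m ✓

Q ≈ 0.188 m³/s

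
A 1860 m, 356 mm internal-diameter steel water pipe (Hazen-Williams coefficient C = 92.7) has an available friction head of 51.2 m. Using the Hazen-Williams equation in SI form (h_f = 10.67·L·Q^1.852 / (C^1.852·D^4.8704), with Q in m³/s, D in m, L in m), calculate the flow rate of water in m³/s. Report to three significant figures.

Rearranging: Q = [h_f·C^1.852·D^4.8704 / (10.67·L)]^(1/1.852)
Q = [51.2·92.7^1.852·0.356^4.8704 / (10.67·1860)]^0.540 = 0.2454 m³/s

Q ≈ 0.245 m³/s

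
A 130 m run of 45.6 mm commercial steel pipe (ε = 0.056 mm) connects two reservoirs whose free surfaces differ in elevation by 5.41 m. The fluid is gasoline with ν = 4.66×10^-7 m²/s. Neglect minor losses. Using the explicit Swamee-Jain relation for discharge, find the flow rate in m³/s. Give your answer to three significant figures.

Swamee-Jain (Type II): Q = -0.965·√(gD⁵h_f/L)·ln[ε/(3.7D) + √(3.17ν²L/(gD³h_f))]
√(gD⁵h_f/L) = √(9.81·0.0456⁵·5.41/130) = 2.837×10^-4
ε/(3.7D) = 3.32×10^-4; √(3.17ν²L/(gD³h_f)) = 1.33×10^-4
Q = -0.965·2.837×10^-4·ln(4.653×10^-4) = 0.002101 m³/s
Check: V = 1.29 m/s, Re = 1.26×10^5, f = 0.02269, h_f = 5.46 m ≈ 5.41 m ✓

Q ≈ 0.00210 m³/s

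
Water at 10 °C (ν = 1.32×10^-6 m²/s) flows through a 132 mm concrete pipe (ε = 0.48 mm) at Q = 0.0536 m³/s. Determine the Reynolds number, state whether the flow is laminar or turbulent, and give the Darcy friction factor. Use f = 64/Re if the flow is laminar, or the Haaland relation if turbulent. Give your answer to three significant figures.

Re ≈ 3.92×10^5; turbulent; f ≈ 0.0280

V = 4Q/(πD²) = 3.917 m/s
Re = VD/ν = 3.917·0.132/1.32×10^-6 = 3.92×10^5
Re > 4000 → turbulent; ε/D = 0.00364
Haaland: f = 0.02797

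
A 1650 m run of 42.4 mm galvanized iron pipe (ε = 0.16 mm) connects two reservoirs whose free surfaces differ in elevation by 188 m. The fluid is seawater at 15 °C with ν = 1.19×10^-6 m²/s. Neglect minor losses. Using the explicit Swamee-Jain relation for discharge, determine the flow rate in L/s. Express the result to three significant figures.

Swamee-Jain (Type II): Q = -0.965·√(gD⁵h_f/L)·ln[ε/(3.7D) + √(3.17ν²L/(gD³h_f))]
√(gD⁵h_f/L) = √(9.81·0.0424⁵·188/1650) = 3.914×10^-4
ε/(3.7D) = 0.00102; √(3.17ν²L/(gD³h_f)) = 2.30×10^-4
Q = -0.965·3.914×10^-4·ln(0.001249) = 0.002525 m³/s
Check: V = 1.79 m/s, Re = 6.37×10^4, f = 0.02996, h_f = 190 m ≈ 188 m ✓

Q ≈ 2.52 L/s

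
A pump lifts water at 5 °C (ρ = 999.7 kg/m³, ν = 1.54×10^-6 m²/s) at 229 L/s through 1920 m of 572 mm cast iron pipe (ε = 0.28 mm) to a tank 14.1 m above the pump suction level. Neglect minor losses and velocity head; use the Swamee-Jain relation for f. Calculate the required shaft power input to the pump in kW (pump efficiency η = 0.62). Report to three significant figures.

V = 4Q/(πD²) = 0.8912 m/s; Re = 3.31×10^5; ε/D = 4.90×10^-4; f = 0.01814
h_f = f(L/D)V²/2g = 2.465 m
Total head H = z + h_f = 14.1 + 2.465 = 16.57 m
P_hyd = ρgQH = 999.7·9.81·0.229·16.57 = 37.20 kW
P_shaft = P_hyd/η = 37.20/0.62 = 60.00 kW

P_shaft ≈ 60.0 kW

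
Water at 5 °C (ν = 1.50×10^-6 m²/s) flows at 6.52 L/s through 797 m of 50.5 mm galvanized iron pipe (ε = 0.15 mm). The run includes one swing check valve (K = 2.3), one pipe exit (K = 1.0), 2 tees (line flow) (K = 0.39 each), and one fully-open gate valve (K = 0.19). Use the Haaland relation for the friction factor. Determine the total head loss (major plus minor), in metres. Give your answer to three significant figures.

H_L ≈ 234 m

V = 4Q/(πD²) = 3.255 m/s; V²/2g = 0.5401 m
Re = 1.10×10^5, ε/D = 0.00297 → f = 0.02722 (Haaland)
Major: h_f = f(L/D)·V²/2g = 0.02722·15782·0.5401 = 232.0 m
Minor: ΣK = 4.27; h_m = ΣK·V²/2g = 2.306 m
Total H_L = 232.0 + 2.306 = 234.4 m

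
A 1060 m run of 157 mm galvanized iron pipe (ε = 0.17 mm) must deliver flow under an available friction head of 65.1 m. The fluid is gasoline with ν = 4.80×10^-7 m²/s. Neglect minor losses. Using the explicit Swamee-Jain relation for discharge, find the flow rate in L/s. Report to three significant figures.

Q ≈ 59.1 L/s

Swamee-Jain (Type II): Q = -0.965·√(gD⁵h_f/L)·ln[ε/(3.7D) + √(3.17ν²L/(gD³h_f))]
√(gD⁵h_f/L) = √(9.81·0.157⁵·65.1/1060) = 0.007581
ε/(3.7D) = 2.93×10^-4; √(3.17ν²L/(gD³h_f)) = 1.77×10^-5
Q = -0.965·0.007581·ln(3.103×10^-4) = 0.05909 m³/s
Check: V = 3.05 m/s, Re = 9.98×10^5, f = 0.02040, h_f = 65.4 m ≈ 65.1 m ✓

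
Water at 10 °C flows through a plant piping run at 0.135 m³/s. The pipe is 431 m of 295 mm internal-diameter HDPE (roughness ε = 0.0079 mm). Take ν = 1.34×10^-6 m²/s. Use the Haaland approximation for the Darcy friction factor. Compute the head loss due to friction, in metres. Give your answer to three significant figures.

V = 4Q/(πD²) = 4·0.135/(π·0.295²) = 1.975 m/s
Re = VD/ν = 1.975·0.295/1.34×10^-6 = 4.35×10^5 → turbulent
ε/D = 0.0079/295 = 2.68×10^-5
Haaland: f = 0.01369
h_f = f(L/D)V²/(2g) = 0.01369·(431/0.295)·1.975²/(2·9.81) = 3.976 m

h_f ≈ 3.98 m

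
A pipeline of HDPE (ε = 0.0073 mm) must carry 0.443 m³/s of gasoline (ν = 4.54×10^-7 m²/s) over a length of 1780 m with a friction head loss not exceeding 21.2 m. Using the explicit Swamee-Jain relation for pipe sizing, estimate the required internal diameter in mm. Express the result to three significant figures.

Swamee-Jain (Type III): D = 0.66·[ε^1.25·(LQ²/(gh_f))^4.75 + ν·Q^9.4·(L/(gh_f))^5.2]^0.04
LQ²/(gh_f) = 1.680; L/(gh_f) = 8.559
Term 1 = ε^1.25·(…)^4.75 = 4.46×10^-6; Term 2 = ν·Q^9.4·(…)^5.2 = 1.52×10^-5
D = 0.66·(4.46×10^-6 + 1.52×10^-5)^0.04 = 0.4278 m = 428 mm
Check: V = 3.08 m/s, Re = 2.90×10^6, f = 0.01052, h_f = 21.2 m ≈ 21.2 m ✓

D ≈ 428 mm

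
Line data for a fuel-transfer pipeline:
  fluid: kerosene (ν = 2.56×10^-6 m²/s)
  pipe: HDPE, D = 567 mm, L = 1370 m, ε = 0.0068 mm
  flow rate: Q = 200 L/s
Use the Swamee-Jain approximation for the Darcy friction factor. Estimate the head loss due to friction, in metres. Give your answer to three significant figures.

h_f ≈ 1.24 m

V = 4Q/(πD²) = 4·0.200/(π·0.567²) = 0.7921 m/s
Re = VD/ν = 0.7921·0.567/2.56×10^-6 = 1.75×10^5 → turbulent
ε/D = 0.0068/567 = 1.20×10^-5
Swamee-Jain: f = 0.01604
h_f = f(L/D)V²/(2g) = 0.01604·(1370/0.567)·0.7921²/(2·9.81) = 1.239 m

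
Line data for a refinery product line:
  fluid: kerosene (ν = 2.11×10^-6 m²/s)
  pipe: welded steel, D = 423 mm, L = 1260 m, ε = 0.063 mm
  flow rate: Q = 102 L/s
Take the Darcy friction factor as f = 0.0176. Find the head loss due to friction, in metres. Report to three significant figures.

h_f ≈ 1.41 m

V = 4Q/(πD²) = 4·0.102/(π·0.423²) = 0.7258 m/s
h_f = f(L/D)V²/(2g) = 0.01760·(1260/0.423)·0.7258²/(2·9.81) = 1.408 m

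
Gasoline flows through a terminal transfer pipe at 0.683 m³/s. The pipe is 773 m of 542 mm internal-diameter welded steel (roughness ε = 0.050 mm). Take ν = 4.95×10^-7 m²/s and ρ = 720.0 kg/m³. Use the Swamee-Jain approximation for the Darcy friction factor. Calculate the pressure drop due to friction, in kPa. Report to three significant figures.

Δp ≈ 56.0 kPa

V = 4Q/(πD²) = 4·0.683/(π·0.542²) = 2.960 m/s
Re = VD/ν = 2.960·0.542/4.95×10^-7 = 3.24×10^6 → turbulent
ε/D = 0.050/542 = 9.23×10^-5
Swamee-Jain: f = 0.01244
h_f = f(L/D)V²/(2g) = 0.01244·(773/0.542)·2.960²/(2·9.81) = 7.923 m
Δp = ρg·h_f = 720.0·9.81·7.923 = 55.96 kPa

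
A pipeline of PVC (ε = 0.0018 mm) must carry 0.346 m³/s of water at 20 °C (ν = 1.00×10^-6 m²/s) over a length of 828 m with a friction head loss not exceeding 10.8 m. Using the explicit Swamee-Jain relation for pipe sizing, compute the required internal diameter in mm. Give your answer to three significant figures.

D ≈ 391 mm

Swamee-Jain (Type III): D = 0.66·[ε^1.25·(LQ²/(gh_f))^4.75 + ν·Q^9.4·(L/(gh_f))^5.2]^0.04
LQ²/(gh_f) = 0.9356; L/(gh_f) = 7.815
Term 1 = ε^1.25·(…)^4.75 = 4.81×10^-8; Term 2 = ν·Q^9.4·(…)^5.2 = 2.04×10^-6
D = 0.66·(4.81×10^-8 + 2.04×10^-6)^0.04 = 0.3912 m = 391 mm
Check: V = 2.88 m/s, Re = 1.13×10^6, f = 0.01150, h_f = 10.3 m ≈ 10.8 m ✓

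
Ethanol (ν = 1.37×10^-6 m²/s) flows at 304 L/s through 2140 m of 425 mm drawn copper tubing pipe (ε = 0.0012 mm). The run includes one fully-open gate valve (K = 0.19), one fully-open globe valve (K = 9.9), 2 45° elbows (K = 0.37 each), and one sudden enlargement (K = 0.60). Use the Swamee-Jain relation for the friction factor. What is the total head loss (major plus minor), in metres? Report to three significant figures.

H_L ≈ 17.4 m

V = 4Q/(πD²) = 2.143 m/s; V²/2g = 0.2341 m
Re = 6.65×10^5, ε/D = 2.82×10^-6 → f = 0.01250 (Swamee-Jain)
Major: h_f = f(L/D)·V²/2g = 0.01250·5035·0.2341 = 14.74 m
Minor: ΣK = 11.4; h_m = ΣK·V²/2g = 2.675 m
Total H_L = 14.74 + 2.675 = 17.41 m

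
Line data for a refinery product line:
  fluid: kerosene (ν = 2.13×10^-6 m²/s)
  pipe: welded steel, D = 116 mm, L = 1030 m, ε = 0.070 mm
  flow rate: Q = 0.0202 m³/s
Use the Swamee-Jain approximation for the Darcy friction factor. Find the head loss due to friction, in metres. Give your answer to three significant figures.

V = 4Q/(πD²) = 4·0.0202/(π·0.116²) = 1.911 m/s
Re = VD/ν = 1.911·0.116/2.13×10^-6 = 1.04×10^5 → turbulent
ε/D = 0.070/116 = 6.03×10^-4
Swamee-Jain: f = 0.02075
h_f = f(L/D)V²/(2g) = 0.02075·(1030/0.116)·1.911²/(2·9.81) = 34.31 m

h_f ≈ 34.3 m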